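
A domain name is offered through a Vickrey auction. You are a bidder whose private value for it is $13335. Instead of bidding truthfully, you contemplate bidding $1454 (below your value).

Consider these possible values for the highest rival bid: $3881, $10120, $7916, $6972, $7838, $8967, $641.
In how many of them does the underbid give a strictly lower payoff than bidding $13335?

The deviation hurts exactly when the highest competing bid lies strictly between $1454 and $13335 — underbidding then forfeits a profitable win.
$3881: inside the interval → strictly worse (loss $9454).
$10120: inside the interval → strictly worse (loss $3215).
$7916: inside the interval → strictly worse (loss $5419).
$6972: inside the interval → strictly worse (loss $6363).
$7838: inside the interval → strictly worse (loss $5497).
$8967: inside the interval → strictly worse (loss $4368).
$641: below both → same outcome either way.
Count: 6.

6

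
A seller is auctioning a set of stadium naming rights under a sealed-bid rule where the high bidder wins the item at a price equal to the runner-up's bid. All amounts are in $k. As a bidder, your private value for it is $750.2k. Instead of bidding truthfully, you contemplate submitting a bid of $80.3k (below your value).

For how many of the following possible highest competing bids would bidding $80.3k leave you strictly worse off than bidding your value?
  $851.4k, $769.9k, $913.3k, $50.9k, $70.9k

The deviation hurts exactly when the highest competing bid lies strictly between $80.3k and $750.2k — underbidding then forfeits a profitable win.
$851.4k: above both → same outcome either way.
$769.9k: above both → same outcome either way.
$913.3k: above both → same outcome either way.
$50.9k: below both → same outcome either way.
$70.9k: below both → same outcome either way.
Count: 0.

0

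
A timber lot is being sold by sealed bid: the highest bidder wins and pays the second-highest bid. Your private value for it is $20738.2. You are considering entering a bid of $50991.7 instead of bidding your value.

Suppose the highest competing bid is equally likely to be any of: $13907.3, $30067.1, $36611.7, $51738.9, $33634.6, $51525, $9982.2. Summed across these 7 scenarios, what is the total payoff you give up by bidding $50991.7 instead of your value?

$38098.8

The deviation costs you only when the competing bid falls strictly between $20738.2 and $50991.7; elsewhere both bids give the same outcome.
$13907.3: outcomes coincide → loss $0.
$30067.1: truthful payoff $0, deviation payoff −$9328.9 → loss $9328.9.
$36611.7: truthful payoff $0, deviation payoff −$15873.5 → loss $15873.5.
$51738.9: outcomes coincide → loss $0.
$33634.6: truthful payoff $0, deviation payoff −$12896.4 → loss $12896.4.
$51525: outcomes coincide → loss $0.
$9982.2: outcomes coincide → loss $0.
Total loss = $9328.9 + $15873.5 + $12896.4 = $38098.8.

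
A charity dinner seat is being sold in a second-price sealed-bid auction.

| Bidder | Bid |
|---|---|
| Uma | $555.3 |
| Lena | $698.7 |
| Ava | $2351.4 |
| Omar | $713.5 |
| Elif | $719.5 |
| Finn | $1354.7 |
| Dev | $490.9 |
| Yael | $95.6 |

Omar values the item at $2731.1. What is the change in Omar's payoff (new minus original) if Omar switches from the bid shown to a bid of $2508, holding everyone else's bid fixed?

$379.7

The highest bid among the other bidders is $2351.4; Omar's bid doesn't change that.
Original bid $713.5: Omar is not highest (top rival bid is $2351.4); payoff $0.
Alternative bid $2508: Omar is highest, pays the top rival bid $2351.4; payoff $2731.1 − $2351.4 = $379.7.
Change in payoff = $379.7 − ($0) = $379.7.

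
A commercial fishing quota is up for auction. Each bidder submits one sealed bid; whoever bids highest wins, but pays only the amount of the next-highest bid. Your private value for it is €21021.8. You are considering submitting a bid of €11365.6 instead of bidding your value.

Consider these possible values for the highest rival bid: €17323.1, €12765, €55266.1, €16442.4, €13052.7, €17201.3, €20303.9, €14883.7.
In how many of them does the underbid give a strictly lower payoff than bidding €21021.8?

7

The deviation hurts exactly when the highest competing bid lies strictly between €11365.6 and €21021.8 — underbidding then forfeits a profitable win.
€17323.1: inside the interval → strictly worse (loss €3698.7).
€12765: inside the interval → strictly worse (loss €8256.8).
€55266.1: above both → same outcome either way.
€16442.4: inside the interval → strictly worse (loss €4579.4).
€13052.7: inside the interval → strictly worse (loss €7969.1).
€17201.3: inside the interval → strictly worse (loss €3820.5).
€20303.9: inside the interval → strictly worse (loss €717.9).
€14883.7: inside the interval → strictly worse (loss €6138.1).
Count: 7.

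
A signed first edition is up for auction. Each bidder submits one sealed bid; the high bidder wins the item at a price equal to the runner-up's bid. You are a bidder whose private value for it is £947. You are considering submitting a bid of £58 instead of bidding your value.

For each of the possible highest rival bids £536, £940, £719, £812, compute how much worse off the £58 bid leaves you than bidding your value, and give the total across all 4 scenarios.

The deviation costs you only when the competing bid falls strictly between £58 and £947; elsewhere both bids give the same outcome.
£536: truthful payoff £411, deviation payoff £0 → loss £411.
£940: truthful payoff £7, deviation payoff £0 → loss £7.
£719: truthful payoff £228, deviation payoff £0 → loss £228.
£812: truthful payoff £135, deviation payoff £0 → loss £135.
Total loss = £411 + £7 + £228 + £135 = £781.
Because the price is fixed by the runner-up's bid, deviating from your value can only change a good outcome into a bad one — never the reverse.

£781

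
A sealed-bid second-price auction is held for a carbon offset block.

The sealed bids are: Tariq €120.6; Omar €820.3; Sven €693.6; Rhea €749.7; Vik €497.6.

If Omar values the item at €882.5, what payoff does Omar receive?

Highest bid: Omar at €820.3, so Omar wins.
Second-highest bid: Rhea at €749.7 — that is the price the winner pays.
Omar's payoff = value − price = €882.5 − €749.7 = €132.8.

€132.8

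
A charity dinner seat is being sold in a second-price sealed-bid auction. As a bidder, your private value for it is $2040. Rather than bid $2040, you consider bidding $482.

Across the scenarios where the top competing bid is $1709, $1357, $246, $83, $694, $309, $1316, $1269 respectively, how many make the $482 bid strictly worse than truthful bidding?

5

The deviation hurts exactly when the highest competing bid lies strictly between $482 and $2040 — underbidding then forfeits a profitable win.
$1709: inside the interval → strictly worse (loss $331).
$1357: inside the interval → strictly worse (loss $683).
$246: below both → same outcome either way.
$83: below both → same outcome either way.
$694: inside the interval → strictly worse (loss $1346).
$309: below both → same outcome either way.
$1316: inside the interval → strictly worse (loss $724).
$1269: inside the interval → strictly worse (loss $771).
Count: 5.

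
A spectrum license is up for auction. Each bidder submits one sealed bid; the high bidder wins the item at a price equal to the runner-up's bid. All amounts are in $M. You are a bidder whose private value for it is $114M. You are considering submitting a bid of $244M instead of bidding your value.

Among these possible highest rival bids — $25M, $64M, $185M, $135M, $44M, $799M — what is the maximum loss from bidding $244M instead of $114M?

$71M

$25M: same outcome either way → loss $0M.
$64M: same outcome either way → loss $0M.
$185M: truthful gives $0M, deviation gives −$71M → loss $71M.
$135M: truthful gives $0M, deviation gives −$21M → loss $21M.
$44M: same outcome either way → loss $0M.
$799M: same outcome either way → loss $0M.
Maximum loss: $71M.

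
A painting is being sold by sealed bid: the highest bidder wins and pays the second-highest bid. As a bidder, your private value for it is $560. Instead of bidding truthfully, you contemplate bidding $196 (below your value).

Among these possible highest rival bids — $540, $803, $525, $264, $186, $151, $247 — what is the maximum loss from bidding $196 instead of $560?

$313

$540: truthful gives $20, deviation gives $0 → loss $20.
$803: same outcome either way → loss $0.
$525: truthful gives $35, deviation gives $0 → loss $35.
$264: truthful gives $296, deviation gives $0 → loss $296.
$186: same outcome either way → loss $0.
$151: same outcome either way → loss $0.
$247: truthful gives $313, deviation gives $0 → loss $313.
Maximum loss: $313.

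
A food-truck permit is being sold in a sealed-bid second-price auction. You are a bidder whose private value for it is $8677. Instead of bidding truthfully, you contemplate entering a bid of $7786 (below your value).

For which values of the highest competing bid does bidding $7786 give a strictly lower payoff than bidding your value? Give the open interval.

If the competing bid is below $7786, both bids win at the same price — no difference.
If it is above $8677, both bids lose — no difference.
If it lies strictly between $7786 and $8677, bidding your value wins at a price below your value (positive payoff) while bidding $7786 loses (payoff 0).
So the deviation strictly hurts on the open interval ($7786, $8677).

($7786, $8677)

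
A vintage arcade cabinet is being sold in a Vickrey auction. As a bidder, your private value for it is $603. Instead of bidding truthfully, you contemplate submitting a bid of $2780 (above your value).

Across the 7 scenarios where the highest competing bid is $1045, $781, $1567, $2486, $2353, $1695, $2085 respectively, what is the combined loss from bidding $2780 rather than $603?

$7791

The deviation costs you only when the competing bid falls strictly between $603 and $2780; elsewhere both bids give the same outcome.
$1045: truthful payoff $0, deviation payoff −$442 → loss $442.
$781: truthful payoff $0, deviation payoff −$178 → loss $178.
$1567: truthful payoff $0, deviation payoff −$964 → loss $964.
$2486: truthful payoff $0, deviation payoff −$1883 → loss $1883.
$2353: truthful payoff $0, deviation payoff −$1750 → loss $1750.
$1695: truthful payoff $0, deviation payoff −$1092 → loss $1092.
$2085: truthful payoff $0, deviation payoff −$1482 → loss $1482.
Total loss = $442 + $178 + $964 + $1883 + $1750 + $1092 + $1482 = $7791.
Because the price is fixed by the runner-up's bid, deviating from your value can only change a good outcome into a bad one — never the reverse.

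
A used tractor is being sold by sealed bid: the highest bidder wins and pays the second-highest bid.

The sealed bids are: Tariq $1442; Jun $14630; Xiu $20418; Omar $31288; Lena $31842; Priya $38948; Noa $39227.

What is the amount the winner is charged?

Highest bid: Noa at $39227, so Noa wins.
Second-highest bid: Priya at $38948 — that is the price the winner pays.

$38948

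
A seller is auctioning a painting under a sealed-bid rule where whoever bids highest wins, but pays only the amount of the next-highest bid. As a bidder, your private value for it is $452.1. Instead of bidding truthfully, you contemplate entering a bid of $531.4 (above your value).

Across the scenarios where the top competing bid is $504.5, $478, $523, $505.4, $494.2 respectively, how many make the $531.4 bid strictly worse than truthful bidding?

5

The deviation hurts exactly when the highest competing bid lies strictly between $452.1 and $531.4 — overbidding then wins at a price above your value.
$504.5: inside the interval → strictly worse (loss $52.4).
$478: inside the interval → strictly worse (loss $25.9).
$523: inside the interval → strictly worse (loss $70.9).
$505.4: inside the interval → strictly worse (loss $53.3).
$494.2: inside the interval → strictly worse (loss $42.1).
Count: 5.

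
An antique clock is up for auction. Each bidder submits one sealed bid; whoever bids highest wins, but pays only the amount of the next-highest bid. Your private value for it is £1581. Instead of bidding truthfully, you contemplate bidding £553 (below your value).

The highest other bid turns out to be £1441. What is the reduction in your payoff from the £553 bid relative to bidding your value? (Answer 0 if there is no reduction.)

Bidding your value £1581: you win (since £1581 > £1441) and pay £1441. Payoff £140.
Bidding £553: you lose. Payoff £0.
The competing bid £1441 lies between your shaded bid and your value, so underbidding forfeits an item you could have won at a profitable price.
Loss from deviating = £140 − (£0) = £140.

£140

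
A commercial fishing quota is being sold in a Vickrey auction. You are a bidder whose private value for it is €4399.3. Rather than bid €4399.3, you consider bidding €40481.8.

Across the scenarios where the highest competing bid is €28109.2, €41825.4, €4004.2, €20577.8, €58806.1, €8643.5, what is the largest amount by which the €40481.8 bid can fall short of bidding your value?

€23709.9

€28109.2: truthful gives €0, deviation gives −€23709.9 → loss €23709.9.
€41825.4: same outcome either way → loss €0.
€4004.2: same outcome either way → loss €0.
€20577.8: truthful gives €0, deviation gives −€16178.5 → loss €16178.5.
€58806.1: same outcome either way → loss €0.
€8643.5: truthful gives €0, deviation gives −€4244.2 → loss €4244.2.
Maximum loss: €23709.9.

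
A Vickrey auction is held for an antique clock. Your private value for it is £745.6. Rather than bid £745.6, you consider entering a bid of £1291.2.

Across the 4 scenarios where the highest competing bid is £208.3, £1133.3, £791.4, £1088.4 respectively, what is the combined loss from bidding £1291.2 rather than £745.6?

£776.3

The deviation costs you only when the competing bid falls strictly between £745.6 and £1291.2; elsewhere both bids give the same outcome.
£208.3: outcomes coincide → loss £0.
£1133.3: truthful payoff £0, deviation payoff −£387.7 → loss £387.7.
£791.4: truthful payoff £0, deviation payoff −£45.8 → loss £45.8.
£1088.4: truthful payoff £0, deviation payoff −£342.8 → loss £342.8.
Total loss = £387.7 + £45.8 + £342.8 = £776.3.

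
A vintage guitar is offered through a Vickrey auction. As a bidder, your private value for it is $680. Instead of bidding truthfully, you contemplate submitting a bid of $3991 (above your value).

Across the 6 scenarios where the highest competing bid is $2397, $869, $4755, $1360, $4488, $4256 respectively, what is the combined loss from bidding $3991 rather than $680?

The deviation costs you only when the competing bid falls strictly between $680 and $3991; elsewhere both bids give the same outcome.
$2397: truthful payoff $0, deviation payoff −$1717 → loss $1717.
$869: truthful payoff $0, deviation payoff −$189 → loss $189.
$4755: outcomes coincide → loss $0.
$1360: truthful payoff $0, deviation payoff −$680 → loss $680.
$4488: outcomes coincide → loss $0.
$4256: outcomes coincide → loss $0.
Total loss = $1717 + $189 + $680 = $2586.

$2586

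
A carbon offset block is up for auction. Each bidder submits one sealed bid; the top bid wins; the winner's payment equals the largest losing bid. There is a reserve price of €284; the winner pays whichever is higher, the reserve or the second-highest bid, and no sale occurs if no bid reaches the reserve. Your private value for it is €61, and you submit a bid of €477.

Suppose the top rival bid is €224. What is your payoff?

Your bid €477 is the highest and exceeds the reserve.
Price = max(second-highest bid, reserve) = max(€224, €284) = €284.
Payoff = €61 − €284 = −€223.

−€223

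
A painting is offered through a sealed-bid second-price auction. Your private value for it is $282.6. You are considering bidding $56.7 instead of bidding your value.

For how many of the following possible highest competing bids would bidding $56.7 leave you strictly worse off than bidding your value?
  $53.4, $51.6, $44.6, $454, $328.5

The deviation hurts exactly when the highest competing bid lies strictly between $56.7 and $282.6 — underbidding then forfeits a profitable win.
$53.4: below both → same outcome either way.
$51.6: below both → same outcome either way.
$44.6: below both → same outcome either way.
$454: above both → same outcome either way.
$328.5: above both → same outcome either way.
Count: 0.

0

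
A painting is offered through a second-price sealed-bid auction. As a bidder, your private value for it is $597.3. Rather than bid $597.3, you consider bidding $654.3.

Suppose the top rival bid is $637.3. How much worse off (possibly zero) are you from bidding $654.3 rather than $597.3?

$40

Bidding your value $597.3: you lose (since $597.3 < $637.3). Payoff $0.
Bidding $654.3: you win and pay $637.3. Payoff $597.3 − $637.3 = −$40.
The competing bid $637.3 lies between your value and your inflated bid, so overbidding wins an item priced above your value.
Loss from deviating = $0 − (−$40) = $40.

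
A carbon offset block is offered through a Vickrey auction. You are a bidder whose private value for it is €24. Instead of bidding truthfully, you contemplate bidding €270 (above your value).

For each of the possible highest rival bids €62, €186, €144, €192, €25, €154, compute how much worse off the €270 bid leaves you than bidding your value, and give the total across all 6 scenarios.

€619

The deviation costs you only when the competing bid falls strictly between €24 and €270; elsewhere both bids give the same outcome.
€62: truthful payoff €0, deviation payoff −€38 → loss €38.
€186: truthful payoff €0, deviation payoff −€162 → loss €162.
€144: truthful payoff €0, deviation payoff −€120 → loss €120.
€192: truthful payoff €0, deviation payoff −€168 → loss €168.
€25: truthful payoff €0, deviation payoff −€1 → loss €1.
€154: truthful payoff €0, deviation payoff −€130 → loss €130.
Total loss = €38 + €162 + €120 + €168 + €1 + €130 = €619.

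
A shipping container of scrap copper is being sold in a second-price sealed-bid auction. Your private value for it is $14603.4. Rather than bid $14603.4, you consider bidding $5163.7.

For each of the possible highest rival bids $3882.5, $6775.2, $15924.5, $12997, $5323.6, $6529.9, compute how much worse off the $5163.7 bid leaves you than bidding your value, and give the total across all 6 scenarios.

The deviation costs you only when the competing bid falls strictly between $5163.7 and $14603.4; elsewhere both bids give the same outcome.
$3882.5: outcomes coincide → loss $0.
$6775.2: truthful payoff $7828.2, deviation payoff $0 → loss $7828.2.
$15924.5: outcomes coincide → loss $0.
$12997: truthful payoff $1606.4, deviation payoff $0 → loss $1606.4.
$5323.6: truthful payoff $9279.8, deviation payoff $0 → loss $9279.8.
$6529.9: truthful payoff $8073.5, deviation payoff $0 → loss $8073.5.
Total loss = $7828.2 + $1606.4 + $9279.8 + $8073.5 = $26787.9.

$26787.9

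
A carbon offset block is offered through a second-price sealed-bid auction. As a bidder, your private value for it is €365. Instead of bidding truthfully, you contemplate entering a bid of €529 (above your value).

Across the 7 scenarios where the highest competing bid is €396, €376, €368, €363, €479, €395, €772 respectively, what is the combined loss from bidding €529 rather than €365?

The deviation costs you only when the competing bid falls strictly between €365 and €529; elsewhere both bids give the same outcome.
€396: truthful payoff €0, deviation payoff −€31 → loss €31.
€376: truthful payoff €0, deviation payoff −€11 → loss €11.
€368: truthful payoff €0, deviation payoff −€3 → loss €3.
€363: outcomes coincide → loss €0.
€479: truthful payoff €0, deviation payoff −€114 → loss €114.
€395: truthful payoff €0, deviation payoff −€30 → loss €30.
€772: outcomes coincide → loss €0.
Total loss = €31 + €11 + €3 + €114 + €30 = €189.

€189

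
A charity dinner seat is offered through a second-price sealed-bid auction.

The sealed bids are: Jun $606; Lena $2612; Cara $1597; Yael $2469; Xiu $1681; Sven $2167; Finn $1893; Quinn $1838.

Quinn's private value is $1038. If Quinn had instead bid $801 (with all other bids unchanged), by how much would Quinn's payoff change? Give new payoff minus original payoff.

$0

The highest bid among the other bidders is $2612; Quinn's bid doesn't change that.
Original bid $1838: Quinn is not highest (top rival bid is $2612); payoff $0.
Alternative bid $801: Quinn is not highest (top rival bid is $2612); payoff $0.
Change in payoff = $0 − ($0) = $0.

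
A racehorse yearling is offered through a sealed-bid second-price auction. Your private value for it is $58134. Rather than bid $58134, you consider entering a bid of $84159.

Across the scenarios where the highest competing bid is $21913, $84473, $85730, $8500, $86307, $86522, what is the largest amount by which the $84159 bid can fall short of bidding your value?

$0

$21913: same outcome either way → loss $0.
$84473: same outcome either way → loss $0.
$85730: same outcome either way → loss $0.
$8500: same outcome either way → loss $0.
$86307: same outcome either way → loss $0.
$86522: same outcome either way → loss $0.
Maximum loss: $0.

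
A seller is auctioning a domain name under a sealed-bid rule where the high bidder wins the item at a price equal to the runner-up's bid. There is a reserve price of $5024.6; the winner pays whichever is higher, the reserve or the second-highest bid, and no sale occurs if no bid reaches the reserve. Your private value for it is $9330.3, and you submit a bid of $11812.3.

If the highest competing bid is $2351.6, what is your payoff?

$4305.7

Your bid $11812.3 is the highest and exceeds the reserve.
Price = max(second-highest bid, reserve) = max($2351.6, $5024.6) = $5024.6.
Payoff = $9330.3 − $5024.6 = $4305.7.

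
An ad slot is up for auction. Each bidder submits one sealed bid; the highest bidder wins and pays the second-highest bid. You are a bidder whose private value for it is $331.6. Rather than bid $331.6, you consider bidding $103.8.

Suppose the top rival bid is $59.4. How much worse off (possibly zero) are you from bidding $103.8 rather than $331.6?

$0

Bidding your value $331.6: you win (since $331.6 > $59.4) and pay $59.4. Payoff $272.2.
Bidding $103.8: you win and pay $59.4. Payoff $331.6 − $59.4 = $272.2.
Difference = $272.2 − $272.2 = $0; both bids lead to the same outcome because the competing bid is below both your value and your alternative bid.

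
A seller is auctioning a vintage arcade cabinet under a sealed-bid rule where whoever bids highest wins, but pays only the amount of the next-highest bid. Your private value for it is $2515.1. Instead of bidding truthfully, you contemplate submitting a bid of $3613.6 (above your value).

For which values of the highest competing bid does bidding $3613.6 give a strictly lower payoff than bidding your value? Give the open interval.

($2515.1, $3613.6)

If the competing bid is below $2515.1, both bids win at the same price — no difference.
If it is above $3613.6, both bids lose — no difference.
If it lies strictly between $2515.1 and $3613.6, bidding your value loses (payoff 0) while bidding $3613.6 wins at a price above your value (payoff negative).
So the deviation strictly hurts on the open interval ($2515.1, $3613.6).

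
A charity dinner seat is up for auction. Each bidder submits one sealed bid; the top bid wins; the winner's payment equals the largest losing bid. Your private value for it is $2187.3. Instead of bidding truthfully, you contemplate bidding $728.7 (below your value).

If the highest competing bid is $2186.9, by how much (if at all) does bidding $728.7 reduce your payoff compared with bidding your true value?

Bidding your value $2187.3: you win (since $2187.3 > $2186.9) and pay $2186.9. Payoff $0.4.
Bidding $728.7: you lose. Payoff $0.
The competing bid $2186.9 lies between your shaded bid and your value, so underbidding forfeits an item you could have won at a profitable price.
Loss from deviating = $0.4 − ($0) = $0.4.

$0.4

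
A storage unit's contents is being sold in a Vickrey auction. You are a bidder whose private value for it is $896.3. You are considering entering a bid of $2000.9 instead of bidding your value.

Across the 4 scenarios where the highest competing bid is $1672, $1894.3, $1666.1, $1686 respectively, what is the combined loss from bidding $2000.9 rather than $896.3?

The deviation costs you only when the competing bid falls strictly between $896.3 and $2000.9; elsewhere both bids give the same outcome.
$1672: truthful payoff $0, deviation payoff −$775.7 → loss $775.7.
$1894.3: truthful payoff $0, deviation payoff −$998 → loss $998.
$1666.1: truthful payoff $0, deviation payoff −$769.8 → loss $769.8.
$1686: truthful payoff $0, deviation payoff −$789.7 → loss $789.7.
Total loss = $775.7 + $998 + $769.8 + $789.7 = $3333.2.

$3333.2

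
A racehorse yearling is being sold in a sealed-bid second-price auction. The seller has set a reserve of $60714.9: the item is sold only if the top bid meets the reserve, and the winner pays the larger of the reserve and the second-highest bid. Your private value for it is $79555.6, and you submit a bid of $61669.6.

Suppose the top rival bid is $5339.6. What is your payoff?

$18840.7

Your bid $61669.6 is the highest and exceeds the reserve.
Price = max(second-highest bid, reserve) = max($5339.6, $60714.9) = $60714.9.
Payoff = $79555.6 − $60714.9 = $18840.7.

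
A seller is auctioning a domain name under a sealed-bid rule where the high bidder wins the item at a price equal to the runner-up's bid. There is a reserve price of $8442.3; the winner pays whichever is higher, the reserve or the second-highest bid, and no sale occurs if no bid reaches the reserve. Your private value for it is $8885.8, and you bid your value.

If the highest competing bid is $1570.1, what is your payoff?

$443.5

Your bid $8885.8 is the highest and exceeds the reserve.
Price = max(second-highest bid, reserve) = max($1570.1, $8442.3) = $8442.3.
Payoff = $8885.8 − $8442.3 = $443.5.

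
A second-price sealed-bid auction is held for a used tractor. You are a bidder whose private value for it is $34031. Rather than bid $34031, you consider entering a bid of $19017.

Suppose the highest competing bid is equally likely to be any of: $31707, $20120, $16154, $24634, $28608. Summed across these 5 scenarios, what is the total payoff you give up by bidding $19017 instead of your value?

$31055

The deviation costs you only when the competing bid falls strictly between $19017 and $34031; elsewhere both bids give the same outcome.
$31707: truthful payoff $2324, deviation payoff $0 → loss $2324.
$20120: truthful payoff $13911, deviation payoff $0 → loss $13911.
$16154: outcomes coincide → loss $0.
$24634: truthful payoff $9397, deviation payoff $0 → loss $9397.
$28608: truthful payoff $5423, deviation payoff $0 → loss $5423.
Total loss = $2324 + $13911 + $9397 + $5423 = $31055.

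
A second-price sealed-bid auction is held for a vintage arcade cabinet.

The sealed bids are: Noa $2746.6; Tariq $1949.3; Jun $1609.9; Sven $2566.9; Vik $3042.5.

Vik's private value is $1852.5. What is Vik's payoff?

Highest bid: Vik at $3042.5, so Vik wins.
Second-highest bid: Noa at $2746.6 — that is the price the winner pays.
Vik's payoff = value − price = $1852.5 − $2746.6 = −$894.1.

−$894.1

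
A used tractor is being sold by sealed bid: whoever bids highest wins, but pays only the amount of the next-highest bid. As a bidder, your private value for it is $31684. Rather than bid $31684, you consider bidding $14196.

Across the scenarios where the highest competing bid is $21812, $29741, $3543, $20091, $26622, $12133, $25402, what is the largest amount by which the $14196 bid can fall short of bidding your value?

$11593

$21812: truthful gives $9872, deviation gives $0 → loss $9872.
$29741: truthful gives $1943, deviation gives $0 → loss $1943.
$3543: same outcome either way → loss $0.
$20091: truthful gives $11593, deviation gives $0 → loss $11593.
$26622: truthful gives $5062, deviation gives $0 → loss $5062.
$12133: same outcome either way → loss $0.
$25402: truthful gives $6282, deviation gives $0 → loss $6282.
Maximum loss: $11593.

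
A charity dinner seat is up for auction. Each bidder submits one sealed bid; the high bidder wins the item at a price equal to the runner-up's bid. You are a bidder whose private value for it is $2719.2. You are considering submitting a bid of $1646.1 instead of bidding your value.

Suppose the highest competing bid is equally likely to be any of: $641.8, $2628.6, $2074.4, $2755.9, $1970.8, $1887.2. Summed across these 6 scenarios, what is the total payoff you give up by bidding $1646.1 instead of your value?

The deviation costs you only when the competing bid falls strictly between $1646.1 and $2719.2; elsewhere both bids give the same outcome.
$641.8: outcomes coincide → loss $0.
$2628.6: truthful payoff $90.6, deviation payoff $0 → loss $90.6.
$2074.4: truthful payoff $644.8, deviation payoff $0 → loss $644.8.
$2755.9: outcomes coincide → loss $0.
$1970.8: truthful payoff $748.4, deviation payoff $0 → loss $748.4.
$1887.2: truthful payoff $832, deviation payoff $0 → loss $832.
Total loss = $90.6 + $644.8 + $748.4 + $832 = $2315.8.

$2315.8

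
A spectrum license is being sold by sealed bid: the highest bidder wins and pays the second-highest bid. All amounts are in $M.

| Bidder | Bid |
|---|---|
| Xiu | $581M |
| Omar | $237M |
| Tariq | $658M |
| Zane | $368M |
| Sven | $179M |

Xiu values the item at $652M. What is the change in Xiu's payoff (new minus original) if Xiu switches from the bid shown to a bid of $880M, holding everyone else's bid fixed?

−$6M

The highest bid among the other bidders is $658M; Xiu's bid doesn't change that.
Original bid $581M: Xiu is not highest (top rival bid is $658M); payoff $0M.
Alternative bid $880M: Xiu is highest, pays the top rival bid $658M; payoff $652M − $658M = −$6M.
Change in payoff = −$6M − ($0M) = −$6M.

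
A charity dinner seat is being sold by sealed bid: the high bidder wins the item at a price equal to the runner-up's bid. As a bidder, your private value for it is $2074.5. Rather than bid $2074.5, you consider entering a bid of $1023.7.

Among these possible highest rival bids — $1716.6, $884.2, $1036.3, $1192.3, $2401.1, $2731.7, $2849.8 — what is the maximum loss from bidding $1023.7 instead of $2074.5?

$1038.2

$1716.6: truthful gives $357.9, deviation gives $0 → loss $357.9.
$884.2: same outcome either way → loss $0.
$1036.3: truthful gives $1038.2, deviation gives $0 → loss $1038.2.
$1192.3: truthful gives $882.2, deviation gives $0 → loss $882.2.
$2401.1: same outcome either way → loss $0.
$2731.7: same outcome either way → loss $0.
$2849.8: same outcome either way → loss $0.
Maximum loss: $1038.2.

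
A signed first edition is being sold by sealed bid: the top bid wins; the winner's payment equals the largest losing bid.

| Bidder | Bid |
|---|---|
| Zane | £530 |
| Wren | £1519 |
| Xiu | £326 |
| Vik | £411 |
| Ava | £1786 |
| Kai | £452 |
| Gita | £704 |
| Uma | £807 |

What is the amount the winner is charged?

£1519

Highest bid: Ava at £1786, so Ava wins.
Second-highest bid: Wren at £1519 — that is the price the winner pays.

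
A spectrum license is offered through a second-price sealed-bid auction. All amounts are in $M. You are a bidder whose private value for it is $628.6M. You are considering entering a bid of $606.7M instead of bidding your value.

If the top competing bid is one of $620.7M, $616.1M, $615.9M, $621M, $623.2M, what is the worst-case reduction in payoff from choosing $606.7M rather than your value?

$12.7M

$620.7M: truthful gives $7.9M, deviation gives $0M → loss $7.9M.
$616.1M: truthful gives $12.5M, deviation gives $0M → loss $12.5M.
$615.9M: truthful gives $12.7M, deviation gives $0M → loss $12.7M.
$621M: truthful gives $7.6M, deviation gives $0M → loss $7.6M.
$623.2M: truthful gives $5.4M, deviation gives $0M → loss $5.4M.
Maximum loss: $12.7M.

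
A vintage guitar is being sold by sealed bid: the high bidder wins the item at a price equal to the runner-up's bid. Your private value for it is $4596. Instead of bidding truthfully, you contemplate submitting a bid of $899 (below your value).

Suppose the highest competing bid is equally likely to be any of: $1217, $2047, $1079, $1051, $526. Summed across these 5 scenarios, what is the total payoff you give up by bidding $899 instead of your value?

$12990

The deviation costs you only when the competing bid falls strictly between $899 and $4596; elsewhere both bids give the same outcome.
$1217: truthful payoff $3379, deviation payoff $0 → loss $3379.
$2047: truthful payoff $2549, deviation payoff $0 → loss $2549.
$1079: truthful payoff $3517, deviation payoff $0 → loss $3517.
$1051: truthful payoff $3545, deviation payoff $0 → loss $3545.
$526: outcomes coincide → loss $0.
Total loss = $3379 + $2549 + $3517 + $3545 = $12990.
In a second-price auction your bid sets only whether you win, not what you pay, so bidding your true value is weakly dominant.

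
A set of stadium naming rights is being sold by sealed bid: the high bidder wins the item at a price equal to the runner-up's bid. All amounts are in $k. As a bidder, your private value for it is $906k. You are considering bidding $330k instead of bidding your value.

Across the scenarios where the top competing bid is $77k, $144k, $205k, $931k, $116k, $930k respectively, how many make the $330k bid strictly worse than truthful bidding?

0

The deviation hurts exactly when the highest competing bid lies strictly between $330k and $906k — underbidding then forfeits a profitable win.
$77k: below both → same outcome either way.
$144k: below both → same outcome either way.
$205k: below both → same outcome either way.
$931k: above both → same outcome either way.
$116k: below both → same outcome either way.
$930k: above both → same outcome either way.
Count: 0.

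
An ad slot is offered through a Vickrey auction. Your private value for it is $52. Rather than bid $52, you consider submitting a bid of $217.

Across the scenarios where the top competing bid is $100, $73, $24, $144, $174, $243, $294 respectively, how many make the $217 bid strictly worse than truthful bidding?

4

The deviation hurts exactly when the highest competing bid lies strictly between $52 and $217 — overbidding then wins at a price above your value.
$100: inside the interval → strictly worse (loss $48).
$73: inside the interval → strictly worse (loss $21).
$24: below both → same outcome either way.
$144: inside the interval → strictly worse (loss $92).
$174: inside the interval → strictly worse (loss $122).
$243: above both → same outcome either way.
$294: above both → same outcome either way.
Count: 4.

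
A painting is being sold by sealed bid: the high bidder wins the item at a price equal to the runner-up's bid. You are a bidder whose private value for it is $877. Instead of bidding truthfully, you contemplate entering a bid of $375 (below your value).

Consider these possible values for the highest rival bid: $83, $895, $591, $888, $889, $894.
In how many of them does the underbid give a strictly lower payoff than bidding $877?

The deviation hurts exactly when the highest competing bid lies strictly between $375 and $877 — underbidding then forfeits a profitable win.
$83: below both → same outcome either way.
$895: above both → same outcome either way.
$591: inside the interval → strictly worse (loss $286).
$888: above both → same outcome either way.
$889: above both → same outcome either way.
$894: above both → same outcome either way.
Count: 1.

1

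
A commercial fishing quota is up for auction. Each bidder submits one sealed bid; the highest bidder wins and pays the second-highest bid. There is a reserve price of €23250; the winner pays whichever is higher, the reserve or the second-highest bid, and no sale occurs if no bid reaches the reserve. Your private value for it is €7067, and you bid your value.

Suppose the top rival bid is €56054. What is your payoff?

€0

Your bid €7067 is below the highest competing bid €56054, so you lose. Payoff €0.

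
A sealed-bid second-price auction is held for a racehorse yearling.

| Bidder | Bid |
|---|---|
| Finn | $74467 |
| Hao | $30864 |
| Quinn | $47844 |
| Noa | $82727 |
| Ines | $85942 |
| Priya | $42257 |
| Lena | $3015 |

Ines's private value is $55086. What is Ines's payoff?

Highest bid: Ines at $85942, so Ines wins.
Second-highest bid: Noa at $82727 — that is the price the winner pays.
Ines's payoff = value − price = $55086 − $82727 = −$27641.

−$27641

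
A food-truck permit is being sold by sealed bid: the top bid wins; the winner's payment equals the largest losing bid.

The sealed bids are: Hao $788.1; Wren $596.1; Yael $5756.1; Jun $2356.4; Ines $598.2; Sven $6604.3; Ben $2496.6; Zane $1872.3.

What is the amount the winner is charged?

Highest bid: Sven at $6604.3, so Sven wins.
Second-highest bid: Yael at $5756.1 — that is the price the winner pays.

$5756.1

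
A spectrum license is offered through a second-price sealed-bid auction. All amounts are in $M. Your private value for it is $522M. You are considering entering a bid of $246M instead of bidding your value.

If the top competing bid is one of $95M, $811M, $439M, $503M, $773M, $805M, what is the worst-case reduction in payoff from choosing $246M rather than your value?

$83M

$95M: same outcome either way → loss $0M.
$811M: same outcome either way → loss $0M.
$439M: truthful gives $83M, deviation gives $0M → loss $83M.
$503M: truthful gives $19M, deviation gives $0M → loss $19M.
$773M: same outcome either way → loss $0M.
$805M: same outcome either way → loss $0M.
Maximum loss: $83M.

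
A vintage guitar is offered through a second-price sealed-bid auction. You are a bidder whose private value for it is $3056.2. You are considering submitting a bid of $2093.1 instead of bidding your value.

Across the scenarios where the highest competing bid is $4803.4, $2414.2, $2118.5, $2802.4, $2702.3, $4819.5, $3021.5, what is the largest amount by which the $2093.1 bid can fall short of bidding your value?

$4803.4: same outcome either way → loss $0.
$2414.2: truthful gives $642, deviation gives $0 → loss $642.
$2118.5: truthful gives $937.7, deviation gives $0 → loss $937.7.
$2802.4: truthful gives $253.8, deviation gives $0 → loss $253.8.
$2702.3: truthful gives $353.9, deviation gives $0 → loss $353.9.
$4819.5: same outcome either way → loss $0.
$3021.5: truthful gives $34.7, deviation gives $0 → loss $34.7.
Maximum loss: $937.7.

$937.7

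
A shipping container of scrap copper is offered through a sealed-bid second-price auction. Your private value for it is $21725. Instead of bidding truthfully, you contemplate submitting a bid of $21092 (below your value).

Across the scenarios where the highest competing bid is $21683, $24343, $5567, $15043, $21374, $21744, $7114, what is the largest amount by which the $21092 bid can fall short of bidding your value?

$21683: truthful gives $42, deviation gives $0 → loss $42.
$24343: same outcome either way → loss $0.
$5567: same outcome either way → loss $0.
$15043: same outcome either way → loss $0.
$21374: truthful gives $351, deviation gives $0 → loss $351.
$21744: same outcome either way → loss $0.
$7114: same outcome either way → loss $0.
Maximum loss: $351.

$351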